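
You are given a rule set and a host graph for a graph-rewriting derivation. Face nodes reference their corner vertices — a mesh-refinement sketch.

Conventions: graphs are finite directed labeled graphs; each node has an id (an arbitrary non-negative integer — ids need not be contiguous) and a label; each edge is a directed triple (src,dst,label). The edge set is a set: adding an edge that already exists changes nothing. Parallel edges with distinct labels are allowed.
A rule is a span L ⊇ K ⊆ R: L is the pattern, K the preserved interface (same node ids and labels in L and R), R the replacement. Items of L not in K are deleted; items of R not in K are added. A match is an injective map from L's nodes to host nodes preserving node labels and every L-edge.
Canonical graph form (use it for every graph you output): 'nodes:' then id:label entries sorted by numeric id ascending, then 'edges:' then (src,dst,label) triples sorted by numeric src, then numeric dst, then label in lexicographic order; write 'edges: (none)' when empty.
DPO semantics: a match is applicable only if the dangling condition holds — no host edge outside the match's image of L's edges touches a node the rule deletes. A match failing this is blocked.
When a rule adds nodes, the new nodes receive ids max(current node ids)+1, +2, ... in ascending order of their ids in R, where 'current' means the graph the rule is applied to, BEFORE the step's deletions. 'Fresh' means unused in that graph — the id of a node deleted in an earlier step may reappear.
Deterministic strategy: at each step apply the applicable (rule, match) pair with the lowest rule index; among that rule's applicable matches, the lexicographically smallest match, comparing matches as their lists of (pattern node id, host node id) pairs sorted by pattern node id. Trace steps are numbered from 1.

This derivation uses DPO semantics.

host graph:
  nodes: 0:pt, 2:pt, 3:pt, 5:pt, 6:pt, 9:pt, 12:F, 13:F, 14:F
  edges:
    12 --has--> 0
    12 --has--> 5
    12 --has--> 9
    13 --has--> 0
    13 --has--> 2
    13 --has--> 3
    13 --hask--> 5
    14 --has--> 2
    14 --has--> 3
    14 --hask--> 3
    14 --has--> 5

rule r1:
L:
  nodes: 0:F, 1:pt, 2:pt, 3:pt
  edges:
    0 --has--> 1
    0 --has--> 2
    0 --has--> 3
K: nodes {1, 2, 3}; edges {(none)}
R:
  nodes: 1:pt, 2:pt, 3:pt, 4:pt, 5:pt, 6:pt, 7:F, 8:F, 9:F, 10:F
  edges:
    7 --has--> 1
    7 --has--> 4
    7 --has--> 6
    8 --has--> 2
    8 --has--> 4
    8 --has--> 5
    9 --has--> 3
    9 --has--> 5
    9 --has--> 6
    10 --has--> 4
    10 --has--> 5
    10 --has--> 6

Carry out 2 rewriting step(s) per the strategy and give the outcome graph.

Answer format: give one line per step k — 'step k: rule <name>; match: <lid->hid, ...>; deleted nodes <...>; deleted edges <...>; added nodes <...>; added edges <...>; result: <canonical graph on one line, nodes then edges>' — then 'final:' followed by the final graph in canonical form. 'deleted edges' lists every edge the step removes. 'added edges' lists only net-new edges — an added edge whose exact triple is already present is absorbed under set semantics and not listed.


step 1: rule r1; match: 0->12, 1->0, 2->5, 3->9; deleted nodes 12; deleted edges (12,0,has); (12,5,has); (12,9,has); added nodes 15, 16, 17, 18, 19, 20, 21; added edges (18,0,has); (18,15,has); (18,17,has); (19,5,has); (19,15,has); (19,16,has); (20,9,has); (20,16,has); (20,17,has); (21,15,has); (21,16,has); (21,17,has); result: nodes: 0:pt, 2:pt, 3:pt, 5:pt, 6:pt, 9:pt, 13:F, 14:F, 15:pt, 16:pt, 17:pt, 18:F, 19:F, 20:F, 21:F edges: (13,0,has); (13,2,has); (13,3,has); (13,5,hask); (14,2,has); (14,3,has); (14,3,hask); (14,5,has); (18,0,has); (18,15,has); (18,17,has); (19,5,has); (19,15,has); (19,16,has); (20,9,has); (20,16,has); (20,17,has); (21,15,has); (21,16,has); (21,17,has)
step 2: rule r1; match: 0->18, 1->0, 2->15, 3->17; deleted nodes 18; deleted edges (18,0,has); (18,15,has); (18,17,has); added nodes 22, 23, 24, 25, 26, 27, 28; added edges (25,0,has); (25,22,has); (25,24,has); (26,15,has); (26,22,has); (26,23,has); (27,17,has); (27,23,has); (27,24,has); (28,22,has); (28,23,has); (28,24,has); result: nodes: 0:pt, 2:pt, 3:pt, 5:pt, 6:pt, 9:pt, 13:F, 14:F, 15:pt, 16:pt, 17:pt, 19:F, 20:F, 21:F, 22:pt, 23:pt, 24:pt, 25:F, 26:F, 27:F, 28:F edges: (13,0,has); (13,2,has); (13,3,has); (13,5,hask); (14,2,has); (14,3,has); (14,3,hask); (14,5,has); (19,5,has); (19,15,has); (19,16,has); (20,9,has); (20,16,has); (20,17,has); (21,15,has); (21,16,has); (21,17,has); (25,0,has); (25,22,has); (25,24,has); (26,15,has); (26,22,has); (26,23,has); (27,17,has); (27,23,has); (27,24,has); (28,22,has); (28,23,has); (28,24,has)
final:
nodes: 0:pt, 2:pt, 3:pt, 5:pt, 6:pt, 9:pt, 13:F, 14:F, 15:pt, 16:pt, 17:pt, 19:F, 20:F, 21:F, 22:pt, 23:pt, 24:pt, 25:F, 26:F, 27:F, 28:F
edges: (13,0,has); (13,2,has); (13,3,has); (13,5,hask); (14,2,has); (14,3,has); (14,3,hask); (14,5,has); (19,5,has); (19,15,has); (19,16,has); (20,9,has); (20,16,has); (20,17,has); (21,15,has); (21,16,has); (21,17,has); (25,0,has); (25,22,has); (25,24,has); (26,15,has); (26,22,has); (26,23,has); (27,17,has); (27,23,has); (27,24,has); (28,22,has); (28,23,has); (28,24,has)


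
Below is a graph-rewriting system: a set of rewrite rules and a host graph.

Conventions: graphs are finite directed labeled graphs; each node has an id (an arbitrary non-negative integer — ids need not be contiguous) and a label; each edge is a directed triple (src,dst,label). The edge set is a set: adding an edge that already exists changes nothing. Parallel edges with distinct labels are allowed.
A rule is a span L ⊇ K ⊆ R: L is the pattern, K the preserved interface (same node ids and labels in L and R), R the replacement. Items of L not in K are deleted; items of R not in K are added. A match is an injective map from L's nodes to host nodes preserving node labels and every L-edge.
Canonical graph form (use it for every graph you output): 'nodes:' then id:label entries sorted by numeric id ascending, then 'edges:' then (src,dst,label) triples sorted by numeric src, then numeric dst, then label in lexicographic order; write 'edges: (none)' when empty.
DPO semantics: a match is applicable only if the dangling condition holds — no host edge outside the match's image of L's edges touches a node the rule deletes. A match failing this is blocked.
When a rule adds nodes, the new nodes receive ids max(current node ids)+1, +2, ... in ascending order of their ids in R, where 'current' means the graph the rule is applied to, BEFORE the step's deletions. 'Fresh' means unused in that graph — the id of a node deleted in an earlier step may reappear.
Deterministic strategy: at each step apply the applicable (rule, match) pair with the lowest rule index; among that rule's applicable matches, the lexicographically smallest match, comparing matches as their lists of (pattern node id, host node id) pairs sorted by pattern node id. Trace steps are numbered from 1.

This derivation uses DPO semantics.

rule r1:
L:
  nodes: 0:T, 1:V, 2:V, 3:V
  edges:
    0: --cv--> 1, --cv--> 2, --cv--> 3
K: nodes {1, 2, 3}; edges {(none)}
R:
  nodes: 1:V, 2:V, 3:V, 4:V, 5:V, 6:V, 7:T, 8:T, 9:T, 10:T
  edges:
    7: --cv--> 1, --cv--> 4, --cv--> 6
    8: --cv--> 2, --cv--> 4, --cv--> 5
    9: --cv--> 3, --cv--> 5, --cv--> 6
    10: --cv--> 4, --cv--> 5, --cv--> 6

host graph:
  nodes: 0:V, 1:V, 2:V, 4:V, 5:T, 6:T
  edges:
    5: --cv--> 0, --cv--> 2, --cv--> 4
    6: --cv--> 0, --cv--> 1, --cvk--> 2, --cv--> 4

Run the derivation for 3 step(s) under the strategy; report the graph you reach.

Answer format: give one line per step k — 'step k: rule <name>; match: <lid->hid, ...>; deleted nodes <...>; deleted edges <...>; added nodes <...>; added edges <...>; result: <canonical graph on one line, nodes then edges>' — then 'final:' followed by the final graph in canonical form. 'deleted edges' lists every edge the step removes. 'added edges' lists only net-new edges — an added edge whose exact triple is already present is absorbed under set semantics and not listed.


step 1: rule r1; match: 0->5, 1->0, 2->2, 3->4; deleted nodes 5; deleted edges (5,0,cv); (5,2,cv); (5,4,cv); added nodes 7, 8, 9, 10, 11, 12, 13; added edges (10,0,cv); (10,7,cv); (10,9,cv); (11,2,cv); (11,7,cv); (11,8,cv); (12,4,cv); (12,8,cv); (12,9,cv); (13,7,cv); (13,8,cv); (13,9,cv); result: nodes: 0:V, 1:V, 2:V, 4:V, 6:T, 7:V, 8:V, 9:V, 10:T, 11:T, 12:T, 13:T edges: (6,0,cv); (6,1,cv); (6,2,cvk); (6,4,cv); (10,0,cv); (10,7,cv); (10,9,cv); (11,2,cv); (11,7,cv); (11,8,cv); (12,4,cv); (12,8,cv); (12,9,cv); (13,7,cv); (13,8,cv); (13,9,cv)
step 2: rule r1; match: 0->10, 1->0, 2->7, 3->9; deleted nodes 10; deleted edges (10,0,cv); (10,7,cv); (10,9,cv); added nodes 14, 15, 16, 17, 18, 19, 20; added edges (17,0,cv); (17,14,cv); (17,16,cv); (18,7,cv); (18,14,cv); (18,15,cv); (19,9,cv); (19,15,cv); (19,16,cv); (20,14,cv); (20,15,cv); (20,16,cv); result: nodes: 0:V, 1:V, 2:V, 4:V, 6:T, 7:V, 8:V, 9:V, 11:T, 12:T, 13:T, 14:V, 15:V, 16:V, 17:T, 18:T, 19:T, 20:T edges: (6,0,cv); (6,1,cv); (6,2,cvk); (6,4,cv); (11,2,cv); (11,7,cv); (11,8,cv); (12,4,cv); (12,8,cv); (12,9,cv); (13,7,cv); (13,8,cv); (13,9,cv); (17,0,cv); (17,14,cv); (17,16,cv); (18,7,cv); (18,14,cv); (18,15,cv); (19,9,cv); (19,15,cv); (19,16,cv); (20,14,cv); (20,15,cv); (20,16,cv)
step 3: rule r1; match: 0->11, 1->2, 2->7, 3->8; deleted nodes 11; deleted edges (11,2,cv); (11,7,cv); (11,8,cv); added nodes 21, 22, 23, 24, 25, 26, 27; added edges (24,2,cv); (24,21,cv); (24,23,cv); (25,7,cv); (25,21,cv); (25,22,cv); (26,8,cv); (26,22,cv); (26,23,cv); (27,21,cv); (27,22,cv); (27,23,cv); result: nodes: 0:V, 1:V, 2:V, 4:V, 6:T, 7:V, 8:V, 9:V, 12:T, 13:T, 14:V, 15:V, 16:V, 17:T, 18:T, 19:T, 20:T, 21:V, 22:V, 23:V, 24:T, 25:T, 26:T, 27:T edges: (6,0,cv); (6,1,cv); (6,2,cvk); (6,4,cv); (12,4,cv); (12,8,cv); (12,9,cv); (13,7,cv); (13,8,cv); (13,9,cv); (17,0,cv); (17,14,cv); (17,16,cv); (18,7,cv); (18,14,cv); (18,15,cv); (19,9,cv); (19,15,cv); (19,16,cv); (20,14,cv); (20,15,cv); (20,16,cv); (24,2,cv); (24,21,cv); (24,23,cv); (25,7,cv); (25,21,cv); (25,22,cv); (26,8,cv); (26,22,cv); (26,23,cv); (27,21,cv); (27,22,cv); (27,23,cv)
final:
nodes: 0:V, 1:V, 2:V, 4:V, 6:T, 7:V, 8:V, 9:V, 12:T, 13:T, 14:V, 15:V, 16:V, 17:T, 18:T, 19:T, 20:T, 21:V, 22:V, 23:V, 24:T, 25:T, 26:T, 27:T
edges: (6,0,cv); (6,1,cv); (6,2,cvk); (6,4,cv); (12,4,cv); (12,8,cv); (12,9,cv); (13,7,cv); (13,8,cv); (13,9,cv); (17,0,cv); (17,14,cv); (17,16,cv); (18,7,cv); (18,14,cv); (18,15,cv); (19,9,cv); (19,15,cv); (19,16,cv); (20,14,cv); (20,15,cv); (20,16,cv); (24,2,cv); (24,21,cv); (24,23,cv); (25,7,cv); (25,21,cv); (25,22,cv); (26,8,cv); (26,22,cv); (26,23,cv); (27,21,cv); (27,22,cv); (27,23,cv)


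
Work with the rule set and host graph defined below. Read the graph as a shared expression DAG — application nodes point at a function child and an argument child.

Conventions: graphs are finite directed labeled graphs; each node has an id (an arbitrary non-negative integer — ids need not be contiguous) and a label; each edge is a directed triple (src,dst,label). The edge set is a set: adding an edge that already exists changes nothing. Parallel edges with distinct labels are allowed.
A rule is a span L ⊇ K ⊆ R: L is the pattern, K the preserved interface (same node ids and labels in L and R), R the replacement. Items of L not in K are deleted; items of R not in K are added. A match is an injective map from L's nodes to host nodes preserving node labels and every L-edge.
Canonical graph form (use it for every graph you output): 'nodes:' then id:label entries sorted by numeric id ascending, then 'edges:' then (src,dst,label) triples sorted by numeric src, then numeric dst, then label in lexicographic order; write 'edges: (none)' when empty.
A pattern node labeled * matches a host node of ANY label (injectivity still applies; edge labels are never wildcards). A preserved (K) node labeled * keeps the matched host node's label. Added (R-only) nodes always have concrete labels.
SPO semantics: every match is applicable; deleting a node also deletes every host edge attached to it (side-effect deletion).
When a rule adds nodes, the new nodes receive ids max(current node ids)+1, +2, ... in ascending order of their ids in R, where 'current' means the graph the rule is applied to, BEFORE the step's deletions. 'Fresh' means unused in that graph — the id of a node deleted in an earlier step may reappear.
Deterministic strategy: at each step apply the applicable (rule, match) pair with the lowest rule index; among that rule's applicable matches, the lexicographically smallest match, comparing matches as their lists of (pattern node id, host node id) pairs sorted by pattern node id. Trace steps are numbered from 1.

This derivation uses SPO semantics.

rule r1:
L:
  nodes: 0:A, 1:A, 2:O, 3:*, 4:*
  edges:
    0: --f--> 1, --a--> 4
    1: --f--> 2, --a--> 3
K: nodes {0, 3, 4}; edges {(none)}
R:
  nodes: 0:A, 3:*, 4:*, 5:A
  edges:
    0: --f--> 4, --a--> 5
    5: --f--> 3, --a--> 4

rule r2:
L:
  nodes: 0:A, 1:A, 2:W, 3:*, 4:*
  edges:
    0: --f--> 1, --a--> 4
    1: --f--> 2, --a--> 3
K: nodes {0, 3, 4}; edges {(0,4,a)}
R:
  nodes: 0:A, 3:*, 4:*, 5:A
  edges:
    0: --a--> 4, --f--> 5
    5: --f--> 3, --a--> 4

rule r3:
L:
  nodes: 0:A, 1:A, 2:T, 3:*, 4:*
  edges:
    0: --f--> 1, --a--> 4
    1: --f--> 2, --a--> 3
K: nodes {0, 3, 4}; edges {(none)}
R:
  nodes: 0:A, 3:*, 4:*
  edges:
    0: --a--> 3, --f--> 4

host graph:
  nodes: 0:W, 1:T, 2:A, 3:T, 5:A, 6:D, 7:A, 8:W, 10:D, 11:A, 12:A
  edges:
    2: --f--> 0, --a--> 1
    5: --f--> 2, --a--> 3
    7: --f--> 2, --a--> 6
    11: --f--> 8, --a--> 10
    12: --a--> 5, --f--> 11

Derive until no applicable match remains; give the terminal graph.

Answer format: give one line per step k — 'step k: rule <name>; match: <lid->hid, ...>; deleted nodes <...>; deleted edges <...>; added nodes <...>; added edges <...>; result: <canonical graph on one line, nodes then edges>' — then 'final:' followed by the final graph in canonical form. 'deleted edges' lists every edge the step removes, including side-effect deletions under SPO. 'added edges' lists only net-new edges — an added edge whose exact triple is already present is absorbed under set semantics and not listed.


step 1: rule r2; match: 0->5, 1->2, 2->0, 3->1, 4->3; deleted nodes 0, 2; deleted edges (2,0,f); (2,1,a); (5,2,f); (7,2,f); added nodes 13; added edges (5,13,f); (13,1,f); (13,3,a); result: nodes: 1:T, 3:T, 5:A, 6:D, 7:A, 8:W, 10:D, 11:A, 12:A, 13:A edges: (5,3,a); (5,13,f); (7,6,a); (11,8,f); (11,10,a); (12,5,a); (12,11,f); (13,1,f); (13,3,a)
step 2: rule r2; match: 0->12, 1->11, 2->8, 3->10, 4->5; deleted nodes 8, 11; deleted edges (11,8,f); (11,10,a); (12,11,f); added nodes 14; added edges (12,14,f); (14,5,a); (14,10,f); result: nodes: 1:T, 3:T, 5:A, 6:D, 7:A, 10:D, 12:A, 13:A, 14:A edges: (5,3,a); (5,13,f); (7,6,a); (12,5,a); (12,14,f); (13,1,f); (13,3,a); (14,5,a); (14,10,f)
final:
nodes: 1:T, 3:T, 5:A, 6:D, 7:A, 10:D, 12:A, 13:A, 14:A
edges: (5,3,a); (5,13,f); (7,6,a); (12,5,a); (12,14,f); (13,1,f); (13,3,a); (14,5,a); (14,10,f)


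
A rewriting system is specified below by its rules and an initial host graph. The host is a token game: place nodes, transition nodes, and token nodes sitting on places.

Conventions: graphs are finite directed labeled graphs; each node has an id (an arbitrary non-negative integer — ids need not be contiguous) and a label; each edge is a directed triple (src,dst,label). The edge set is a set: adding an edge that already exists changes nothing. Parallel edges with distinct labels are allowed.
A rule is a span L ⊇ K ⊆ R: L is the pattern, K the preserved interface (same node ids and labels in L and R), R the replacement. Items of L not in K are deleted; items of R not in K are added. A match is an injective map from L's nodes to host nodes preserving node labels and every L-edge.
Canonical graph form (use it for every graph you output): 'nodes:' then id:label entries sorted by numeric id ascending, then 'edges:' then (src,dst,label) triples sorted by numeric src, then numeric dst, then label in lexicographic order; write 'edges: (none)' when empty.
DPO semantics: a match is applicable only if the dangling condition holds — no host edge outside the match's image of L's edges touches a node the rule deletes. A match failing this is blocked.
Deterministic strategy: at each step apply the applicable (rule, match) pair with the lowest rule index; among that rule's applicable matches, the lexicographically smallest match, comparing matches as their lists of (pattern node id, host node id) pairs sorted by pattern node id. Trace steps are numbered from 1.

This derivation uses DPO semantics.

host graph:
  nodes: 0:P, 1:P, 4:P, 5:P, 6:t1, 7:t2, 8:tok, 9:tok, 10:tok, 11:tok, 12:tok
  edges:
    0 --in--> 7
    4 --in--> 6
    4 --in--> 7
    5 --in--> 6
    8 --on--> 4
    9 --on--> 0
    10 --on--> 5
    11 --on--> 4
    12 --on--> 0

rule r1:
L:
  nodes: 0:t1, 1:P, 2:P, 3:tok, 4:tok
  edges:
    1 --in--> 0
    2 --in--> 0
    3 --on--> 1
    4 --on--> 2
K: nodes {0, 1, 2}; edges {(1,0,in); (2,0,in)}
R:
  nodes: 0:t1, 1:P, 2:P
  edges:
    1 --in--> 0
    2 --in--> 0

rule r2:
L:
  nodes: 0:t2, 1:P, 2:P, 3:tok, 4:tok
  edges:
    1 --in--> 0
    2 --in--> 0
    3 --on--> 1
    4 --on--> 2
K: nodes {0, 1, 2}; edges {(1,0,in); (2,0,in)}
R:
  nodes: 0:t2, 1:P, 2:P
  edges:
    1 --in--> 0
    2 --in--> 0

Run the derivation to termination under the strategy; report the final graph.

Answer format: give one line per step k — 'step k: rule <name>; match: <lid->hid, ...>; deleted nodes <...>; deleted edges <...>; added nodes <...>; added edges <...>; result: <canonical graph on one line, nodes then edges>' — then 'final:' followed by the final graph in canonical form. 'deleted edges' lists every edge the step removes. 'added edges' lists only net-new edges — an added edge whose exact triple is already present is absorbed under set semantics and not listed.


step 1: rule r1; match: 0->6, 1->4, 2->5, 3->8, 4->10; deleted nodes 8, 10; deleted edges (8,4,on); (10,5,on); added nodes (none); added edges (none); result: nodes: 0:P, 1:P, 4:P, 5:P, 6:t1, 7:t2, 9:tok, 11:tok, 12:tok edges: (0,7,in); (4,6,in); (4,7,in); (5,6,in); (9,0,on); (11,4,on); (12,0,on)
step 2: rule r2; match: 0->7, 1->0, 2->4, 3->9, 4->11; deleted nodes 9, 11; deleted edges (9,0,on); (11,4,on); added nodes (none); added edges (none); result: nodes: 0:P, 1:P, 4:P, 5:P, 6:t1, 7:t2, 12:tok edges: (0,7,in); (4,6,in); (4,7,in); (5,6,in); (12,0,on)
final:
nodes: 0:P, 1:P, 4:P, 5:P, 6:t1, 7:t2, 12:tok
edges: (0,7,in); (4,6,in); (4,7,in); (5,6,in); (12,0,on)


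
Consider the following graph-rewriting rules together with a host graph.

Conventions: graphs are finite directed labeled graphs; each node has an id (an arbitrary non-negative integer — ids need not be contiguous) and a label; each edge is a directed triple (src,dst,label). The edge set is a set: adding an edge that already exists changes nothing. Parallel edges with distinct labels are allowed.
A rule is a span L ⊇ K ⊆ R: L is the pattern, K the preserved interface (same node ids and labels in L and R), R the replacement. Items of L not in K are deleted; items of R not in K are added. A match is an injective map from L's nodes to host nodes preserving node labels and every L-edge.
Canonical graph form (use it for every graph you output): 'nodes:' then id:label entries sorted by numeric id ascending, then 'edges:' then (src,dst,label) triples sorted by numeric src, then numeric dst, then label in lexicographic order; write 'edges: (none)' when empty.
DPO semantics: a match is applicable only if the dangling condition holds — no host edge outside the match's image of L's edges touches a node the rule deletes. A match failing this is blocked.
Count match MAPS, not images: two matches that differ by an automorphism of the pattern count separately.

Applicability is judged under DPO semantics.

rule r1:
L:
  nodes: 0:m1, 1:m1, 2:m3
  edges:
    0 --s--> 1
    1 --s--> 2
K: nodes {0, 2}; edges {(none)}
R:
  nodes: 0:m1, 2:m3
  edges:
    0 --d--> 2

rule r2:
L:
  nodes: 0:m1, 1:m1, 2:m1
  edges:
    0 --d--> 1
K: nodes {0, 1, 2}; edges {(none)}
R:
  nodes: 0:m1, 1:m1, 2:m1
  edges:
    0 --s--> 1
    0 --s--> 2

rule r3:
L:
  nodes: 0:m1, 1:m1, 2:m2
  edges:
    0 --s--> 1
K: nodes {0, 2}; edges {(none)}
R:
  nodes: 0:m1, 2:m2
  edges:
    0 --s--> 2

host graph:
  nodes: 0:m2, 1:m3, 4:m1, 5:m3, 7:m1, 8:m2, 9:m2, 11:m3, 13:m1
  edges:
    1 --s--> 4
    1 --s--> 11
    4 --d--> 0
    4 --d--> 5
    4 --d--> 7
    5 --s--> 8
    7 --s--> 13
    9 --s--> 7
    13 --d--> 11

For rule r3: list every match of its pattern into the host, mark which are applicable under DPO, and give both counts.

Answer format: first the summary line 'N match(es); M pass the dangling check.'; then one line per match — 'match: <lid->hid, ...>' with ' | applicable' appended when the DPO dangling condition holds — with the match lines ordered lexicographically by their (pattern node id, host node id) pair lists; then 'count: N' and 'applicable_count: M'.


3 match(es); 0 pass the dangling check.
match: 0->7, 1->13, 2->0
match: 0->7, 1->13, 2->8
match: 0->7, 1->13, 2->9
count: 3
applicable_count: 0


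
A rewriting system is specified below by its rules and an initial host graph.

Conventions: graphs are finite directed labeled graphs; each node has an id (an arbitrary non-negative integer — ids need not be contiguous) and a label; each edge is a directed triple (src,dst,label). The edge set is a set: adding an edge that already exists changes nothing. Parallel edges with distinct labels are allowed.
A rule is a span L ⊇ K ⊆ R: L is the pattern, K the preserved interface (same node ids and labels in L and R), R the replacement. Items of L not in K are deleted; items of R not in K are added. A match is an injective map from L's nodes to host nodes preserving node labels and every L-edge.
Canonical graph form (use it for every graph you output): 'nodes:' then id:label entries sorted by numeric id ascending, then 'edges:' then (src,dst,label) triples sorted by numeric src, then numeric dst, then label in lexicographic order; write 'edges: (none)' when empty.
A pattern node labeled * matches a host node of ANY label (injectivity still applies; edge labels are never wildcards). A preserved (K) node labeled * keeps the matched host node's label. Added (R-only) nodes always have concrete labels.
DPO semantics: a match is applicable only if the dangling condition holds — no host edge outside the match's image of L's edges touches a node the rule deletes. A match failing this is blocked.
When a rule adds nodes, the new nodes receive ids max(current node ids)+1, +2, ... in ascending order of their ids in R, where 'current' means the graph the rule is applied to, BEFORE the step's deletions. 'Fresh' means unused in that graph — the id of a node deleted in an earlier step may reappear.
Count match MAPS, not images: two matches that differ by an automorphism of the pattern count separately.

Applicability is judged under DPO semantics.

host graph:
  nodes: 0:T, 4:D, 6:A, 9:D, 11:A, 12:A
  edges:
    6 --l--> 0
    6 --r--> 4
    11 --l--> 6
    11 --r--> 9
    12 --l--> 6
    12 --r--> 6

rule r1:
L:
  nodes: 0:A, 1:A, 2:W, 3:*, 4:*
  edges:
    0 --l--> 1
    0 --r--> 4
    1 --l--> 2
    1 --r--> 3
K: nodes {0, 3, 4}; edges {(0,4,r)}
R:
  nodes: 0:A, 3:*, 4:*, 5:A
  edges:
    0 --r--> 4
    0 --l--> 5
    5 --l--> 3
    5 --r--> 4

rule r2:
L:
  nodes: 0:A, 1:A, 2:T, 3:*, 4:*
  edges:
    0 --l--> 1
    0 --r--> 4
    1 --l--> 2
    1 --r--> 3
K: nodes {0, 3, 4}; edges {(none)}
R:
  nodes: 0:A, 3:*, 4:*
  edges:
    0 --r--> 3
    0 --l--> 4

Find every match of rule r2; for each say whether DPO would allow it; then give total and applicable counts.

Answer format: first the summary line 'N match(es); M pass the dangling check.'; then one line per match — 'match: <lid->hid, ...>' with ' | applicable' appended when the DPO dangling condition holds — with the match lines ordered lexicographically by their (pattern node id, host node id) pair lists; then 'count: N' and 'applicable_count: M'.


1 match(es); 0 pass the dangling check.
match: 0->11, 1->6, 2->0, 3->4, 4->9
count: 1
applicable_count: 0


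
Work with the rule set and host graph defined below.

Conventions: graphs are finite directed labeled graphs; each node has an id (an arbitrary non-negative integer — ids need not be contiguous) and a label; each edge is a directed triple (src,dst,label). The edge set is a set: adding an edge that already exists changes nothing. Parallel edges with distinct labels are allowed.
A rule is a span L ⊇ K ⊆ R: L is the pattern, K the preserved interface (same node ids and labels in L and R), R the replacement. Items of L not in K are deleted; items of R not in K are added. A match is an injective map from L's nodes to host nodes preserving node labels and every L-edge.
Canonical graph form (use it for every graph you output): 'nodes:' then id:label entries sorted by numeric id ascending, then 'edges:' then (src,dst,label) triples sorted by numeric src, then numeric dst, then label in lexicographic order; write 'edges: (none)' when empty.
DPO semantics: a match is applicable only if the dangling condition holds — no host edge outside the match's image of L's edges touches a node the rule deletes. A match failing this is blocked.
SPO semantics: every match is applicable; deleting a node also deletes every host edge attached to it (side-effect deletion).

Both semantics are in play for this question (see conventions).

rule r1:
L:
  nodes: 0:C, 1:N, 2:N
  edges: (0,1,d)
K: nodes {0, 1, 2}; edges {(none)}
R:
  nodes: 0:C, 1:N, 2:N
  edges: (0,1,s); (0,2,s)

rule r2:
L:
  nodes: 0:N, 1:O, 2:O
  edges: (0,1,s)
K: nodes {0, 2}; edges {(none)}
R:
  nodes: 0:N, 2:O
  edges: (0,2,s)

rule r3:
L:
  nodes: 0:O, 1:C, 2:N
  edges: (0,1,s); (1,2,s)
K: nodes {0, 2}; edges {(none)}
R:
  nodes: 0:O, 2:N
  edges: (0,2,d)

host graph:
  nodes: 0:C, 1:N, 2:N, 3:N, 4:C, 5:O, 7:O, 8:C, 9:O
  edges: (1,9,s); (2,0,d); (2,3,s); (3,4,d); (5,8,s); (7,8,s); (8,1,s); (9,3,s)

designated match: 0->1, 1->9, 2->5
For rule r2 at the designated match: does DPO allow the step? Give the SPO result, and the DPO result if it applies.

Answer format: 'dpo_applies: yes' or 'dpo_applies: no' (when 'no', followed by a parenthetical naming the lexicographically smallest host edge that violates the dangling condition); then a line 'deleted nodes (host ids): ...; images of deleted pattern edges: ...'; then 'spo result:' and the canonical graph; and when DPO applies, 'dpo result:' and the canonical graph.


dpo_applies: no
(the rule deletes node 9, which keeps host edge (9,3,s) outside the match image — the dangling condition fails, DPO blocks; SPO proceeds and side-deletes such edges)
deleted nodes (host ids): 9; images of deleted pattern edges: (1,9,s)
spo result:
nodes: 0:C, 1:N, 2:N, 3:N, 4:C, 5:O, 7:O, 8:C
edges: (1,5,s); (2,0,d); (2,3,s); (3,4,d); (5,8,s); (7,8,s); (8,1,s)


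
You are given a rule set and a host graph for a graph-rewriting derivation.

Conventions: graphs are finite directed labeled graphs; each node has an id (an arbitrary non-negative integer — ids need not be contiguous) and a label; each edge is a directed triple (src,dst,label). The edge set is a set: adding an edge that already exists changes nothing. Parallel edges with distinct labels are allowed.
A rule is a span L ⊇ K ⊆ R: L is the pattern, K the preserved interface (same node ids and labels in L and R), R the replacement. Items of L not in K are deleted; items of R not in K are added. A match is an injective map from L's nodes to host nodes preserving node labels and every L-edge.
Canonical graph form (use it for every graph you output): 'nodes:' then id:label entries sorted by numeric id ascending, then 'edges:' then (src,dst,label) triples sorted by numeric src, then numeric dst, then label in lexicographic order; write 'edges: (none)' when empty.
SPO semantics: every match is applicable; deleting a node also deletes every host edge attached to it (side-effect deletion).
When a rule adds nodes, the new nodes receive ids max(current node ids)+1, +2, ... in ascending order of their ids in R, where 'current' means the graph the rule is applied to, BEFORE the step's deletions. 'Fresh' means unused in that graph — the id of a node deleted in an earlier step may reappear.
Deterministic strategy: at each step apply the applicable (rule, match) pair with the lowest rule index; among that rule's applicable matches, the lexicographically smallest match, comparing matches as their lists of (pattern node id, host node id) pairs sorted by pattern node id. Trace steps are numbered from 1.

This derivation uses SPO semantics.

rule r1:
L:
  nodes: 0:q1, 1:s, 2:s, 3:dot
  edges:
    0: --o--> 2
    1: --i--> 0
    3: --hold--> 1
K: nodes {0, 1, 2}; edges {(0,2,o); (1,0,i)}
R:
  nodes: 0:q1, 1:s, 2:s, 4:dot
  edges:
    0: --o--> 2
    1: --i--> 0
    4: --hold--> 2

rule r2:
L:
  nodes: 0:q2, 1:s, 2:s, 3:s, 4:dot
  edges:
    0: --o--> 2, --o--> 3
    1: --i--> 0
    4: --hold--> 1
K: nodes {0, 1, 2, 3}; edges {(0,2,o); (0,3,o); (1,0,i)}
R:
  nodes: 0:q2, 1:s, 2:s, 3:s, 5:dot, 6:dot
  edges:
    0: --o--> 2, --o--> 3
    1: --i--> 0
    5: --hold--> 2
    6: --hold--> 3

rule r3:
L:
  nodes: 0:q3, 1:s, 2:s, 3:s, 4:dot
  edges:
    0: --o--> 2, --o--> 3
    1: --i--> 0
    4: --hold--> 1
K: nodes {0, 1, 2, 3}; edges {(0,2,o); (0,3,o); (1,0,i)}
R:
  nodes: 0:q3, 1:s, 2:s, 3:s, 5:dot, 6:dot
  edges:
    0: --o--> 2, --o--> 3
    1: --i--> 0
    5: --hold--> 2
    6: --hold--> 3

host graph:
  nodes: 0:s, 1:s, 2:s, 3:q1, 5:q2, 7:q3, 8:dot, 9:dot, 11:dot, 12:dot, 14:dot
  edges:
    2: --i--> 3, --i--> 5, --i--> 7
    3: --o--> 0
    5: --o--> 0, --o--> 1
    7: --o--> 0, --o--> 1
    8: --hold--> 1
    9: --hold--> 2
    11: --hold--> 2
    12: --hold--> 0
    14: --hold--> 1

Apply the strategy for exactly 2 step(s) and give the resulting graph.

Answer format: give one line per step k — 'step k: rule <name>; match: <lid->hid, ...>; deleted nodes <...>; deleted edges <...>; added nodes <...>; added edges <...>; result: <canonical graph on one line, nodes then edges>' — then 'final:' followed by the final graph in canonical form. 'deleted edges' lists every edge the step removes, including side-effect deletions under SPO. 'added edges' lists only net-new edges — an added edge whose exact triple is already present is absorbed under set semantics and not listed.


step 1: rule r1; match: 0->3, 1->2, 2->0, 3->9; deleted nodes 9; deleted edges (9,2,hold); added nodes 15; added edges (15,0,hold); result: nodes: 0:s, 1:s, 2:s, 3:q1, 5:q2, 7:q3, 8:dot, 11:dot, 12:dot, 14:dot, 15:dot edges: (2,3,i); (2,5,i); (2,7,i); (3,0,o); (5,0,o); (5,1,o); (7,0,o); (7,1,o); (8,1,hold); (11,2,hold); (12,0,hold); (14,1,hold); (15,0,hold)
step 2: rule r1; match: 0->3, 1->2, 2->0, 3->11; deleted nodes 11; deleted edges (11,2,hold); added nodes 16; added edges (16,0,hold); result: nodes: 0:s, 1:s, 2:s, 3:q1, 5:q2, 7:q3, 8:dot, 12:dot, 14:dot, 15:dot, 16:dot edges: (2,3,i); (2,5,i); (2,7,i); (3,0,o); (5,0,o); (5,1,o); (7,0,o); (7,1,o); (8,1,hold); (12,0,hold); (14,1,hold); (15,0,hold); (16,0,hold)
final:
nodes: 0:s, 1:s, 2:s, 3:q1, 5:q2, 7:q3, 8:dot, 12:dot, 14:dot, 15:dot, 16:dot
edges: (2,3,i); (2,5,i); (2,7,i); (3,0,o); (5,0,o); (5,1,o); (7,0,o); (7,1,o); (8,1,hold); (12,0,hold); (14,1,hold); (15,0,hold); (16,0,hold)


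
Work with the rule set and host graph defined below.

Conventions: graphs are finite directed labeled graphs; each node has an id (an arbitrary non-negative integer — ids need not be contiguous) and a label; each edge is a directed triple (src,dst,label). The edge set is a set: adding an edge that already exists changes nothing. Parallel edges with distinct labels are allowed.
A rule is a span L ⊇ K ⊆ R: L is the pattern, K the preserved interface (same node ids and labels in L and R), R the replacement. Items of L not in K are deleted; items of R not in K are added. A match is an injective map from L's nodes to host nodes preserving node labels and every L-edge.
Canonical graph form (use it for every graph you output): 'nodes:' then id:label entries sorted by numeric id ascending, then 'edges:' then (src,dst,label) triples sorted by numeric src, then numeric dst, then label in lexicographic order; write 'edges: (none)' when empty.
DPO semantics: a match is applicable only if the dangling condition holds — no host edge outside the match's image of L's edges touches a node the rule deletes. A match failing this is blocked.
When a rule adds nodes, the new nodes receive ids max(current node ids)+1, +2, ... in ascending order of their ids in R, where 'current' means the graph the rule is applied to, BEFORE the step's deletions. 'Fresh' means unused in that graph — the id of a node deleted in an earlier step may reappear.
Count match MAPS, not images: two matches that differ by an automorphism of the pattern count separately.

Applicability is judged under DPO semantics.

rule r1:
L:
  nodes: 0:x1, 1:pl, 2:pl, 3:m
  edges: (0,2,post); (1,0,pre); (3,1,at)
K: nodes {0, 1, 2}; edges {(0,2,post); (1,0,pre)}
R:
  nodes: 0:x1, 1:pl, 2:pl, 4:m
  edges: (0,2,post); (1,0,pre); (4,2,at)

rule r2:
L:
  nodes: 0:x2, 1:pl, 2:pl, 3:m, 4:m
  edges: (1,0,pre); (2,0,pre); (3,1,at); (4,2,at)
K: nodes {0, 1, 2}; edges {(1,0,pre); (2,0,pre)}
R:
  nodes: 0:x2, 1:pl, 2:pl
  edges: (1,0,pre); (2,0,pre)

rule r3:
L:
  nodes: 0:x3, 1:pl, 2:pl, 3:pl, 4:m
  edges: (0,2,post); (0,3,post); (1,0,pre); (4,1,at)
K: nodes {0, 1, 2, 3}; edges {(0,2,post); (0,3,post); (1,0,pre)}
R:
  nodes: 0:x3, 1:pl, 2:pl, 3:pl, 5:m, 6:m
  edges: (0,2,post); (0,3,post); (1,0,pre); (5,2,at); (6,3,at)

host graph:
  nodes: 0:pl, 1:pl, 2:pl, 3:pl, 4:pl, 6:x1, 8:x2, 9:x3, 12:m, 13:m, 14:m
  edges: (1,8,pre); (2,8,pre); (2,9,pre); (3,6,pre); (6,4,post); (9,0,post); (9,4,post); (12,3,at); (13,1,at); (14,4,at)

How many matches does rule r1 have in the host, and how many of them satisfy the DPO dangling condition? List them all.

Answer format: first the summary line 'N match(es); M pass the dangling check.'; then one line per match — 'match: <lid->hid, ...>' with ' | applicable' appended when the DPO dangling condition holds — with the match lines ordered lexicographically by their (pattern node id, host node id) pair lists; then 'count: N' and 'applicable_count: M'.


1 match(es); 1 pass the dangling check.
match: 0->6, 1->3, 2->4, 3->12 | applicable
count: 1
applicable_count: 1


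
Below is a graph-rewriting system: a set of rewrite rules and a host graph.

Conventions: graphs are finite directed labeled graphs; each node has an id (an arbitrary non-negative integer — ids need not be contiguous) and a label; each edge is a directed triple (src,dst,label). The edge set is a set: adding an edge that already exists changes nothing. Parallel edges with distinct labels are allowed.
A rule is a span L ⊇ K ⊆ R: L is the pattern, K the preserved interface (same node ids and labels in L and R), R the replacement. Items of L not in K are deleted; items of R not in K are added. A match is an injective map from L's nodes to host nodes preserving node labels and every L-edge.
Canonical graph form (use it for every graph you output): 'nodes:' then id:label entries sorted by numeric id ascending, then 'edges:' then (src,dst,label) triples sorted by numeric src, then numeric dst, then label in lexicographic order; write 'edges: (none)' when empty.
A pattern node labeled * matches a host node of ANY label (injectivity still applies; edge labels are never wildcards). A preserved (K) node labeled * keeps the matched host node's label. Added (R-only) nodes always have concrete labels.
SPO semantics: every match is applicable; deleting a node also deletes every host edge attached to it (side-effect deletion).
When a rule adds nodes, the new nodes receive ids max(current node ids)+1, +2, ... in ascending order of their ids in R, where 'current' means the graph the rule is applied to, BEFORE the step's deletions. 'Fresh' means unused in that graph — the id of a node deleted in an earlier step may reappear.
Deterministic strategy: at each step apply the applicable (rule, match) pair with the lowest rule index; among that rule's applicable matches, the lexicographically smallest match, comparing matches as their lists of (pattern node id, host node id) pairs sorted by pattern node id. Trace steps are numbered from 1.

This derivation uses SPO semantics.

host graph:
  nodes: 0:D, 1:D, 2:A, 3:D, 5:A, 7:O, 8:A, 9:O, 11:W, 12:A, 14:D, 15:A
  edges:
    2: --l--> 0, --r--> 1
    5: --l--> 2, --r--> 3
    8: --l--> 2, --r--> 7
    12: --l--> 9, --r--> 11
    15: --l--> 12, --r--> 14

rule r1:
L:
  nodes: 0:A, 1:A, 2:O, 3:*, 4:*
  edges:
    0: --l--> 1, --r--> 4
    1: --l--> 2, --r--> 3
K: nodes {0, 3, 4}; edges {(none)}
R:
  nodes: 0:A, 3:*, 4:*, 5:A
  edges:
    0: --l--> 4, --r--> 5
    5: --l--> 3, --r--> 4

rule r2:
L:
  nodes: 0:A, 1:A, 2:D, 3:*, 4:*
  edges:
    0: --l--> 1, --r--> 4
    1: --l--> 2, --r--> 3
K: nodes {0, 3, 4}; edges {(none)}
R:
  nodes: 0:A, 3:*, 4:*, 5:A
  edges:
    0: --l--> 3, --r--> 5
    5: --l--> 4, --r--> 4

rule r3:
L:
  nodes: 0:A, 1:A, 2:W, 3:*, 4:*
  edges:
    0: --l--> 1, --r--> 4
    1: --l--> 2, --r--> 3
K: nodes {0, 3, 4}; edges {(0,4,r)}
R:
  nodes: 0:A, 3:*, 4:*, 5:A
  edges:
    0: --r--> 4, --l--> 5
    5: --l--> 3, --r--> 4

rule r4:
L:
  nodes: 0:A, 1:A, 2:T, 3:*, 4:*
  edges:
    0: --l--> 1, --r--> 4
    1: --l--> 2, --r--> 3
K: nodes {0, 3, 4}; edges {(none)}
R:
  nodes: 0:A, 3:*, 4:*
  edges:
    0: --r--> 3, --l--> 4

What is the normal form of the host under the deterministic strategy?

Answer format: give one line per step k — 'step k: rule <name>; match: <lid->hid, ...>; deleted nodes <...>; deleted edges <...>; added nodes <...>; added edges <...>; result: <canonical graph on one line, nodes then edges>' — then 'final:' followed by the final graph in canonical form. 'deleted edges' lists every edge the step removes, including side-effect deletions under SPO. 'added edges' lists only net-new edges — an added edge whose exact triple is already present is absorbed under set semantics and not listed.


step 1: rule r1; match: 0->15, 1->12, 2->9, 3->11, 4->14; deleted nodes 9, 12; deleted edges (12,9,l); (12,11,r); (15,12,l); (15,14,r); added nodes 16; added edges (15,14,l); (15,16,r); (16,11,l); (16,14,r); result: nodes: 0:D, 1:D, 2:A, 3:D, 5:A, 7:O, 8:A, 11:W, 14:D, 15:A, 16:A edges: (2,0,l); (2,1,r); (5,2,l); (5,3,r); (8,2,l); (8,7,r); (15,14,l); (15,16,r); (16,11,l); (16,14,r)
step 2: rule r2; match: 0->5, 1->2, 2->0, 3->1, 4->3; deleted nodes 0, 2; deleted edges (2,0,l); (2,1,r); (5,2,l); (5,3,r); (8,2,l); added nodes 17; added edges (5,1,l); (5,17,r); (17,3,l); (17,3,r); result: nodes: 1:D, 3:D, 5:A, 7:O, 8:A, 11:W, 14:D, 15:A, 16:A, 17:A edges: (5,1,l); (5,17,r); (8,7,r); (15,14,l); (15,16,r); (16,11,l); (16,14,r); (17,3,l); (17,3,r)
final:
nodes: 1:D, 3:D, 5:A, 7:O, 8:A, 11:W, 14:D, 15:A, 16:A, 17:A
edges: (5,1,l); (5,17,r); (8,7,r); (15,14,l); (15,16,r); (16,11,l); (16,14,r); (17,3,l); (17,3,r)


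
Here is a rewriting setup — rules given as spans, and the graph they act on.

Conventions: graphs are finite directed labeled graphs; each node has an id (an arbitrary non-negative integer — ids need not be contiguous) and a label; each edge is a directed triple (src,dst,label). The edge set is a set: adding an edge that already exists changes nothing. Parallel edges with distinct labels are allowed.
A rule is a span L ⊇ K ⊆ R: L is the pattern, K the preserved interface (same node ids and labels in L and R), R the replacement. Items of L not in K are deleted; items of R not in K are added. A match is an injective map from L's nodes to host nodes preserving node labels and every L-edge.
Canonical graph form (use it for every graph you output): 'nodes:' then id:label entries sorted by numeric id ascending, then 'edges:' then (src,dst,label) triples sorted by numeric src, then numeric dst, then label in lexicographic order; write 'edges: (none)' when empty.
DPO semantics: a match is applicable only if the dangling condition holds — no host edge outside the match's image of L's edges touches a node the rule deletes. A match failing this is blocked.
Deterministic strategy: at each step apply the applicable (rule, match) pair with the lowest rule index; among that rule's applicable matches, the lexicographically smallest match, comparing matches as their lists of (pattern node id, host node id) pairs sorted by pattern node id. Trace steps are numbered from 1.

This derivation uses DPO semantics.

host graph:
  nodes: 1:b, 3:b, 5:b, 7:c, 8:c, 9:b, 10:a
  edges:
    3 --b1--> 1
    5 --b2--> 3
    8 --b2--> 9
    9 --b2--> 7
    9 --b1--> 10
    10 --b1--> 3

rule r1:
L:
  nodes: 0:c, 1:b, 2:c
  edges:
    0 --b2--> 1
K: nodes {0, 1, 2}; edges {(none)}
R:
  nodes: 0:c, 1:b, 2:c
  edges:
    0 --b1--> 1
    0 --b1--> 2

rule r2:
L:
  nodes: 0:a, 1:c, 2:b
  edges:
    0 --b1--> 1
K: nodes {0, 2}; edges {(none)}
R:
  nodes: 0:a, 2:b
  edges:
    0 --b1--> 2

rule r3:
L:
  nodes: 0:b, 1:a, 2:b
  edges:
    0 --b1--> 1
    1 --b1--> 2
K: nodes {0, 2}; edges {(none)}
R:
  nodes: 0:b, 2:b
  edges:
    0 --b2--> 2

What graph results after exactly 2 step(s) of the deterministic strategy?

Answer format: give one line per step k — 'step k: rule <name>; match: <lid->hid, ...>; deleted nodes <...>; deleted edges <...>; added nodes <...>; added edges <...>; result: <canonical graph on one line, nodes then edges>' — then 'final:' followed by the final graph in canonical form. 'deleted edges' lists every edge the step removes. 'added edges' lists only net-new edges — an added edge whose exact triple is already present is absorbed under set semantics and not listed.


step 1: rule r1; match: 0->8, 1->9, 2->7; deleted nodes (none); deleted edges (8,9,b2); added nodes (none); added edges (8,7,b1); (8,9,b1); result: nodes: 1:b, 3:b, 5:b, 7:c, 8:c, 9:b, 10:a edges: (3,1,b1); (5,3,b2); (8,7,b1); (8,9,b1); (9,7,b2); (9,10,b1); (10,3,b1)
step 2: rule r3; match: 0->9, 1->10, 2->3; deleted nodes 10; deleted edges (9,10,b1); (10,3,b1); added nodes (none); added edges (9,3,b2); result: nodes: 1:b, 3:b, 5:b, 7:c, 8:c, 9:b edges: (3,1,b1); (5,3,b2); (8,7,b1); (8,9,b1); (9,3,b2); (9,7,b2)
final:
nodes: 1:b, 3:b, 5:b, 7:c, 8:c, 9:b
edges: (3,1,b1); (5,3,b2); (8,7,b1); (8,9,b1); (9,3,b2); (9,7,b2)
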